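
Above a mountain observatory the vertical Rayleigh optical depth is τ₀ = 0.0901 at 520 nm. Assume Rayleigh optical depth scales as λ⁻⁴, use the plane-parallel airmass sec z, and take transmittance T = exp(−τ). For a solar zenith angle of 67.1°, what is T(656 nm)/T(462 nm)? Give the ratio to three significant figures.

1.32

Airmass: sec 67.1° = 2.5699.
τ(656 nm) = 0.0901 × (520/656)⁴ × 2.5699 = 0.0901 × 0.3948 × 2.5699 = 0.0914.
τ(462 nm) = 0.0901 × (520/462)⁴ × 2.5699 = 0.0901 × 1.6049 × 2.5699 = 0.3716.
T(656)/T(462) = exp(τ_B − τ_A) = exp(0.2802) = 1.3234.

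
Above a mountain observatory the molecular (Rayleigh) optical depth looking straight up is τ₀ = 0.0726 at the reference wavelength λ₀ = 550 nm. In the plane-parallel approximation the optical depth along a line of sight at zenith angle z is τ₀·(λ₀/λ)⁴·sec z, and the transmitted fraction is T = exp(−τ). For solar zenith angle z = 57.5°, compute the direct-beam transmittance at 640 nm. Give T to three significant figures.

0.929

sec 57.5° = 1.8612.
τ = 0.0726 × (550/640)⁴ × 1.8612 = 0.0726 × 0.5454 × 1.8612 = 0.0737.
T = exp(−0.0737) = 0.9290.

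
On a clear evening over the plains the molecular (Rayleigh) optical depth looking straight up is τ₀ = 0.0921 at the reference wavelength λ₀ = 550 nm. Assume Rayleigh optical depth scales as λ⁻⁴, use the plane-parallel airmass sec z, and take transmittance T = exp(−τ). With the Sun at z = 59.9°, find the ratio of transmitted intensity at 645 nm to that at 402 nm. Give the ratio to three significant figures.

1.73

Airmass: sec 59.9° = 1.9940.
τ(645 nm) = 0.0921 × (550/645)⁴ × 1.9940 = 0.0921 × 0.5287 × 1.9940 = 0.0971.
τ(402 nm) = 0.0921 × (550/402)⁴ × 1.9940 = 0.0921 × 3.5039 × 1.9940 = 0.6435.
T(645)/T(402) = exp(τ_B − τ_A) = exp(0.5464) = 1.7270.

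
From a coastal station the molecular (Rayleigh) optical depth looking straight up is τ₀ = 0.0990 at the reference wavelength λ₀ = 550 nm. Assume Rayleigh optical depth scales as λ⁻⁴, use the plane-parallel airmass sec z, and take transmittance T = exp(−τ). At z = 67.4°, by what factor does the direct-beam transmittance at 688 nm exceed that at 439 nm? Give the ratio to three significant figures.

Airmass: sec 67.4° = 2.6022.
τ(688 nm) = 0.0990 × (550/688)⁴ × 2.6022 = 0.0990 × 0.4084 × 2.6022 = 0.1052.
τ(439 nm) = 0.0990 × (550/439)⁴ × 2.6022 = 0.0990 × 2.4637 × 2.6022 = 0.6347.
T(688)/T(439) = exp(τ_B − τ_A) = exp(0.5295) = 1.6980.

1.70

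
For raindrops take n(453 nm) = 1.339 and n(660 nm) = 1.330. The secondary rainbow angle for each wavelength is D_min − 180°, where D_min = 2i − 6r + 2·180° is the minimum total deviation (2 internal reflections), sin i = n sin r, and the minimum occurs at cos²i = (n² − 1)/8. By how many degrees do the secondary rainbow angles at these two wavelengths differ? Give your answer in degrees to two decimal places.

2.35°

At 453 nm (n = 1.339): cos²i = 0.09912 → i = 71.650°, r = 45.141°, D_min = 232.451°, rainbow angle = 52.451°.
At 660 nm (n = 1.330): cos²i = 0.09611 → i = 71.940°, r = 45.630°, D_min = 230.101°, rainbow angle = 50.101°.
Angular width = |52.451° − 50.101°| = 2.350°.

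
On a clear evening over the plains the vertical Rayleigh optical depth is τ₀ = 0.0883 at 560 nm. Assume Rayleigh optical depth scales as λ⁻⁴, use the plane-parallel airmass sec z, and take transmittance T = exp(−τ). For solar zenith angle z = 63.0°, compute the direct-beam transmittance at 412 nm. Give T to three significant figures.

0.515

sec 63.0° = 2.2027.
τ = 0.0883 × (560/412)⁴ × 2.2027 = 0.0883 × 3.4132 × 2.2027 = 0.6639.
T = exp(−0.6639) = 0.5149.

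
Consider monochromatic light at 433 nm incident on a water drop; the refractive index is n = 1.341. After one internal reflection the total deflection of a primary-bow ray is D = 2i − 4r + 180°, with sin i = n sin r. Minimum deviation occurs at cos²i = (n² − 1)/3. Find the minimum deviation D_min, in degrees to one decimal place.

cos²i = (1.79828 − 1)/3 = 0.26609; i = arccos(0.51584) = 58.946°.
sin r = sin 58.946°/1.341 = 0.63884; r = 39.705°.
D_min = 2·58.946° − 4·39.705° + 180° = 139.071°.

139.1°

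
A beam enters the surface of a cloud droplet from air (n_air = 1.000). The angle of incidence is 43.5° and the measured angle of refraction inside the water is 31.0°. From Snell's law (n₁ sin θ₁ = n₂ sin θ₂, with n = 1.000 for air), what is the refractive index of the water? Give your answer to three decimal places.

1.337

n = sin θ_i / sin θ_r = sin 43.5° / sin 31.0° = 0.6884 / 0.5150 = 1.3365.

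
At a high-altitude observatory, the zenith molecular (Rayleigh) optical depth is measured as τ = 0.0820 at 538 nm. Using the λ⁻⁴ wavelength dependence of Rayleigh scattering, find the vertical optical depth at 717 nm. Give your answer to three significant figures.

0.0260

τ(717 nm) = τ(538 nm) × (538/717)⁴ = 0.0820 × (0.7503)⁴ = 0.0820 × 0.3170 = 0.0260.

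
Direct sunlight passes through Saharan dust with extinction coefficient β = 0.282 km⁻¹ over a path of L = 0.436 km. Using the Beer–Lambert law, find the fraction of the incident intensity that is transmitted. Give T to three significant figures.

0.884

τ = β·L = 0.282 × 0.436 = 0.1230.
T = exp(−0.1230) = 0.8843.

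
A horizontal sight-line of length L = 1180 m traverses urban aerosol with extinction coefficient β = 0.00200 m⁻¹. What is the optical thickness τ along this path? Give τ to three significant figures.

τ = β·L = 0.00200 × 1180 = 2.3600.

2.36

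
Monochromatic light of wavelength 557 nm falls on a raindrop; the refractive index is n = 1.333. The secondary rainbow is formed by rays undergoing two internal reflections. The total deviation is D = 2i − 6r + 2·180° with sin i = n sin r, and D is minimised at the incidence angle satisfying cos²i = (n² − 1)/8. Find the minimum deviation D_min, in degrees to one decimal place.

cos²i = (1.77689 − 1)/8 = 0.09711; i = arccos(0.31163) = 71.843°.
sin r = sin 71.843°/1.333 = 0.71283; r = 45.466°.
D_min = 2·71.843° − 6·45.466° + 360° = 230.891°.

230.9°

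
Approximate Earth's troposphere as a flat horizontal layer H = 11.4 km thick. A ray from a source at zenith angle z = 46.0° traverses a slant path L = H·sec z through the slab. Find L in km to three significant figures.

16.4 km

sec z = 1/cos 46.0° = 1.4396.
L = 11.4 × 1.4396 = 16.411 km.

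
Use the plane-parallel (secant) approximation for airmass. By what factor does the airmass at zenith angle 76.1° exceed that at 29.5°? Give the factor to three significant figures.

X(76.1°)/X(29.5°) = sec 76.1° / sec 29.5° = cos 29.5° / cos 76.1° = 0.8704/0.2402 = 3.6230.

3.62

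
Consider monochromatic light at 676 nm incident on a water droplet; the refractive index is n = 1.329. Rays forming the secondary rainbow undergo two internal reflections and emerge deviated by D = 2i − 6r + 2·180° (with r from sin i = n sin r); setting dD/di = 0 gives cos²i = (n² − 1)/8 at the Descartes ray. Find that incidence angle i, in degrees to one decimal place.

cos²i = (1.329² − 1)/8 = (1.76624 − 1)/8 = 0.09578.
cos i = 0.30948, so i = 71.972°.

72.0°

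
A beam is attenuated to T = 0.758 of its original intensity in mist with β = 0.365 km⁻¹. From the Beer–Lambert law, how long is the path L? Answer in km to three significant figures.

0.759 km

Beer–Lambert: T = exp(−βL) ⇒ L = −ln(T)/β = −ln(0.758)/0.365 = 0.2771/0.365 = 0.7591 km.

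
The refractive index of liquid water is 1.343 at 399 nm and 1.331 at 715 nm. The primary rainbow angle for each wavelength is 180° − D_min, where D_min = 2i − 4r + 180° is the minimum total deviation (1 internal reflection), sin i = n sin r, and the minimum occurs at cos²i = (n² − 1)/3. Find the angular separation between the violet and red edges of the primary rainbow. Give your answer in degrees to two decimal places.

1.72°

At 399 nm (n = 1.343): cos²i = 0.26788 → i = 58.830°, r = 39.577°, D_min = 139.354°, rainbow angle = 40.646°.
At 715 nm (n = 1.331): cos²i = 0.25719 → i = 59.527°, r = 40.356°, D_min = 137.630°, rainbow angle = 42.370°.
Angular width = |40.646° − 42.370°| = 1.724°.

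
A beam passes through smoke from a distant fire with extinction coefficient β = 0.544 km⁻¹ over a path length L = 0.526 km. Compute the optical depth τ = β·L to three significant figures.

0.286

τ = β·L = 0.544 × 0.526 = 0.2861.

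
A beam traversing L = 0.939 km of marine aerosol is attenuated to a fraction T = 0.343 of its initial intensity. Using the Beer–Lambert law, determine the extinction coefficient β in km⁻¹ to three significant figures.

Beer–Lambert: T = exp(−βL) ⇒ β = −ln(T)/L = −ln(0.343)/0.939 = 1.0700/0.939 = 1.14 km⁻¹.

1.14 km⁻¹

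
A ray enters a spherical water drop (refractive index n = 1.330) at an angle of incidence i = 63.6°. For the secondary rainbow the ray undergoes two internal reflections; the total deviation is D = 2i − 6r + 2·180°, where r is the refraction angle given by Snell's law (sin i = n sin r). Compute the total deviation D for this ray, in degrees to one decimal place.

233.2°

sin r = sin 63.6° / 1.330 = 0.8957/1.330 = 0.6735; r = 42.34°.
D = 2·63.6° − 6·42.34° + 2·180° = 127.20° − 254.01° + 360° = 233.19°.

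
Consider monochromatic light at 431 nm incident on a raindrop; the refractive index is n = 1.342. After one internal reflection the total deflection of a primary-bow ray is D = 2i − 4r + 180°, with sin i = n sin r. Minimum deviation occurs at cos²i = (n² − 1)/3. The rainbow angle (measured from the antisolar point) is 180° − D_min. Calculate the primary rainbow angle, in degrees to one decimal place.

40.8°

cos²i = (1.80096 − 1)/3 = 0.26699; i = arccos(0.51671) = 58.888°.
sin r = sin 58.888°/1.342 = 0.63797; r = 39.641°.
D_min = 2·58.888° − 4·39.641° + 180° = 139.213°.
Rainbow angle = 180° − D_min = 40.787°.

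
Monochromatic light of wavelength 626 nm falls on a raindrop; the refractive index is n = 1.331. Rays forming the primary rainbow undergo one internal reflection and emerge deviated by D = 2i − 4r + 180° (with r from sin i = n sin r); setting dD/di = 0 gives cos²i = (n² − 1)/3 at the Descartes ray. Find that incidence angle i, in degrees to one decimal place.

59.5°

cos²i = (1.331² − 1)/3 = (1.77156 − 1)/3 = 0.25719.
cos i = 0.50714, so i = 59.527°.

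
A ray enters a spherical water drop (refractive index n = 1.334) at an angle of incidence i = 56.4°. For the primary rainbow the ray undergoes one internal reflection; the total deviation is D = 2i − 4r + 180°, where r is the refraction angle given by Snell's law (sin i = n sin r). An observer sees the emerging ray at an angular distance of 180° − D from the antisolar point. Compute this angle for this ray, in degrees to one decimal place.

41.7°

sin r = sin 56.4° / 1.334 = 0.8329/1.334 = 0.6244; r = 38.64°.
D = 2·56.4° − 4·38.64° + 180° = 112.80° − 154.55° + 180° = 138.25°.
Angle from antisolar point = 180° − D = 41.75°.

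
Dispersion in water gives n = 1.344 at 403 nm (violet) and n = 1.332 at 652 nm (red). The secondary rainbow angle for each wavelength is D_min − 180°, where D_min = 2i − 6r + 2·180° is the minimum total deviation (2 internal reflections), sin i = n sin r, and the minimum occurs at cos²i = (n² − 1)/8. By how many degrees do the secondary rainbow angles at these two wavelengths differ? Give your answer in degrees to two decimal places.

3.10°

At 403 nm (n = 1.344): cos²i = 0.10079 → i = 71.490°, r = 44.874°, D_min = 233.733°, rainbow angle = 53.733°.
At 652 nm (n = 1.332): cos²i = 0.09678 → i = 71.875°, r = 45.520°, D_min = 230.628°, rainbow angle = 50.628°.
Angular width = |53.733° − 50.628°| = 3.104°.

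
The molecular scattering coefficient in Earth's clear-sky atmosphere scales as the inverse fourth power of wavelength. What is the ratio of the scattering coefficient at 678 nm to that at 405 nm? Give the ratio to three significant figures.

Rayleigh scattering ∝ λ⁻⁴, so the ratio of coefficients is the inverse fourth power of the wavelength ratio.
σ(678)/σ(405) = (405/678)⁴ = (0.5973)⁴ = 0.1273.

0.127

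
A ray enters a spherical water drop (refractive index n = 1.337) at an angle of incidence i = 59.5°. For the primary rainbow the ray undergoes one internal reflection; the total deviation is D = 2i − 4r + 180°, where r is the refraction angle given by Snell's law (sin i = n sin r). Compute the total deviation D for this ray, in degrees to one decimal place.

sin r = sin 59.5° / 1.337 = 0.8616/1.337 = 0.6444; r = 40.12°.
D = 2·59.5° − 4·40.12° + 180° = 119.00° − 160.50° + 180° = 138.50°.

138.5°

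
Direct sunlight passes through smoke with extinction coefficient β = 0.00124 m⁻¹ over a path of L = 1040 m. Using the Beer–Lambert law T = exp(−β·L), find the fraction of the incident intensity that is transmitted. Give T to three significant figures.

0.275

τ = β·L = 0.00124 × 1040 = 1.2896.
T = exp(−1.2896) = 0.2754.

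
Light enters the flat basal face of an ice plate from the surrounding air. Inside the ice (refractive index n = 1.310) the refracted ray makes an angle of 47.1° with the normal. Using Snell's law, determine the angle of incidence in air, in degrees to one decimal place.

Snell: sin θ_i = n · sin θ_r = 1.310 × sin 47.1° = 1.310 × 0.7325 = 0.9596.
θ_i = arcsin(0.9596) = 73.66°.

73.7°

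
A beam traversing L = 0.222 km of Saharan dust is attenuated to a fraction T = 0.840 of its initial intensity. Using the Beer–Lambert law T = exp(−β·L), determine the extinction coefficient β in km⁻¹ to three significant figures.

0.785 km⁻¹

Beer–Lambert: T = exp(−βL) ⇒ β = −ln(T)/L = −ln(0.840)/0.222 = 0.1744/0.222 = 0.7854 km⁻¹.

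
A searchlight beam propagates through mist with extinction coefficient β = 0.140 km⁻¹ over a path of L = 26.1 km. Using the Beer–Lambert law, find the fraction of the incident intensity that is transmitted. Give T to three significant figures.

0.0259

τ = β·L = 0.140 × 26.1 = 3.6540.
T = exp(−3.6540) = 0.0259.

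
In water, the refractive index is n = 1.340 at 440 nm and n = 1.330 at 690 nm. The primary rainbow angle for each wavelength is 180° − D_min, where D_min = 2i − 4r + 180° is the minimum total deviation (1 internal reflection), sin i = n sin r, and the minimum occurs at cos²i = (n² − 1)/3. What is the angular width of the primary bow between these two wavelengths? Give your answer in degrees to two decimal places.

At 440 nm (n = 1.340): cos²i = 0.26520 → i = 59.004°, r = 39.770°, D_min = 138.929°, rainbow angle = 41.071°.
At 690 nm (n = 1.330): cos²i = 0.25630 → i = 59.585°, r = 40.422°, D_min = 137.484°, rainbow angle = 42.516°.
Angular width = |41.071° − 42.516°| = 1.445°.

1.45°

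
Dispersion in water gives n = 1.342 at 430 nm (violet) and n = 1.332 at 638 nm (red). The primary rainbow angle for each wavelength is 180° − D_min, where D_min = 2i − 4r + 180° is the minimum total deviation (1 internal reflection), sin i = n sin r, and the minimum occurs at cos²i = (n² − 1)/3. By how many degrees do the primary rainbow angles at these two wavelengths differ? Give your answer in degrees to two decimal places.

At 430 nm (n = 1.342): cos²i = 0.26699 → i = 58.888°, r = 39.641°, D_min = 139.213°, rainbow angle = 40.787°.
At 638 nm (n = 1.332): cos²i = 0.25807 → i = 59.469°, r = 40.290°, D_min = 137.776°, rainbow angle = 42.224°.
Angular width = |40.787° − 42.224°| = 1.437°.

1.44°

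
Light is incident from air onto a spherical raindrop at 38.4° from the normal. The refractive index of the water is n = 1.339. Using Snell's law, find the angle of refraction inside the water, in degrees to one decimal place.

Snell: sin θ_r = sin θ_i / n = sin 38.4° / 1.339 = 0.6211 / 1.339 = 0.4639.
θ_r = arcsin(0.4639) = 27.64°.

27.6°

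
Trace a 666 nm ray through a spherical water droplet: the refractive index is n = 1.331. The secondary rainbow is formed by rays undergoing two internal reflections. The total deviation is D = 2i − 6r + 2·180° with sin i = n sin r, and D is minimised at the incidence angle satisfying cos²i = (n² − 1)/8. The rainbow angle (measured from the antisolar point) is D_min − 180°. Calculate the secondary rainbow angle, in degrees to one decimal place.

cos²i = (1.77156 − 1)/8 = 0.09645; i = arccos(0.31056) = 71.907°.
sin r = sin 71.907°/1.331 = 0.71417; r = 45.575°.
D_min = 2·71.907° − 6·45.575° + 360° = 230.365°.
Rainbow angle = D_min − 180° = 50.365°.

50.4°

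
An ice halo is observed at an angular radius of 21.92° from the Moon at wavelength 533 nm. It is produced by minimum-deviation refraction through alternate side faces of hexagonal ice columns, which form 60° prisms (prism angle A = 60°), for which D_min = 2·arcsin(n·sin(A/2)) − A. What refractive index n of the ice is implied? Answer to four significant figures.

Rearranging: n = sin((D_min + A)/2) / sin(A/2).
(D_min + A)/2 = (21.92° + 60°)/2 = 40.960°.
n = sin 40.960° / sin 30° = 0.6555 / 0.5000 = 1.3111.

1.311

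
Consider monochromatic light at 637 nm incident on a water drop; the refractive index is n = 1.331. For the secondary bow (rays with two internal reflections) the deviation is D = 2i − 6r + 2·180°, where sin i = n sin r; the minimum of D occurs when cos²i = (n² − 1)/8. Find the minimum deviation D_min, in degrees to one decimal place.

cos²i = (1.77156 − 1)/8 = 0.09645; i = arccos(0.31056) = 71.907°.
sin r = sin 71.907°/1.331 = 0.71417; r = 45.575°.
D_min = 2·71.907° − 6·45.575° + 360° = 230.365°.

230.4°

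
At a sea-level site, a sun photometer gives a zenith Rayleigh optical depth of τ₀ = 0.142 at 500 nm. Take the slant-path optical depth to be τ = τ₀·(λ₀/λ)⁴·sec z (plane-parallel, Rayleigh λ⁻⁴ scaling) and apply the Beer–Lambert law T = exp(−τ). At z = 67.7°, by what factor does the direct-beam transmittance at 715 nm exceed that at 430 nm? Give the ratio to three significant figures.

1.81

Airmass: sec 67.7° = 2.6354.
τ(715 nm) = 0.142 × (500/715)⁴ × 2.6354 = 0.142 × 0.2391 × 2.6354 = 0.0895.
τ(430 nm) = 0.142 × (500/430)⁴ × 2.6354 = 0.142 × 1.8281 × 2.6354 = 0.6841.
T(715)/T(430) = exp(τ_B − τ_A) = exp(0.5946) = 1.8124.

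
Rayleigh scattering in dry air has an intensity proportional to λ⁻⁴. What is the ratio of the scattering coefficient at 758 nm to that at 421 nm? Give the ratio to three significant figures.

Rayleigh scattering ∝ λ⁻⁴, so the ratio of coefficients is the inverse fourth power of the wavelength ratio.
σ(758)/σ(421) = (421/758)⁴ = (0.5554)⁴ = 0.09516.

0.0952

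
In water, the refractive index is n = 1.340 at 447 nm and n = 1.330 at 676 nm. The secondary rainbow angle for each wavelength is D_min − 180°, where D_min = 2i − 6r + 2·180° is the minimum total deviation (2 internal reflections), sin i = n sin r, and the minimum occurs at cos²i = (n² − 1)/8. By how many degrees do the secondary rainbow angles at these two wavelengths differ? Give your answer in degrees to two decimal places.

2.61°

At 447 nm (n = 1.340): cos²i = 0.09945 → i = 71.618°, r = 45.088°, D_min = 232.709°, rainbow angle = 52.709°.
At 676 nm (n = 1.330): cos²i = 0.09611 → i = 71.940°, r = 45.630°, D_min = 230.101°, rainbow angle = 50.101°.
Angular width = |52.709° − 50.101°| = 2.608°.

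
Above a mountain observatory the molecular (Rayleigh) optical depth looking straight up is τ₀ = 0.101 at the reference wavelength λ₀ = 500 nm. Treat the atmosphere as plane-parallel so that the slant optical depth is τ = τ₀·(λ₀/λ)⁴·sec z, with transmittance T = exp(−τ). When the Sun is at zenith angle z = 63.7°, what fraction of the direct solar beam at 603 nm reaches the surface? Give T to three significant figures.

0.898

sec 63.7° = 2.2570.
τ = 0.101 × (500/603)⁴ × 2.2570 = 0.101 × 0.4727 × 2.2570 = 0.1078.
T = exp(−0.1078) = 0.8978.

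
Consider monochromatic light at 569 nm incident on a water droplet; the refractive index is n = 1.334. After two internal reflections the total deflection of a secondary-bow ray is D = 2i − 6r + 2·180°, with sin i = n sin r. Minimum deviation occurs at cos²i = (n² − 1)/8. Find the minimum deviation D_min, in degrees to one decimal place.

cos²i = (1.77956 − 1)/8 = 0.09744; i = arccos(0.31216) = 71.810°.
sin r = sin 71.810°/1.334 = 0.71217; r = 45.411°.
D_min = 2·71.810° − 6·45.411° + 360° = 231.153°.

231.2°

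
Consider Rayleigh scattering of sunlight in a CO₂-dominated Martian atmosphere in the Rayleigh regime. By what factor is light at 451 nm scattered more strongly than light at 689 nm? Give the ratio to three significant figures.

Rayleigh scattering ∝ λ⁻⁴, so the ratio of coefficients is the inverse fourth power of the wavelength ratio.
σ(451)/σ(689) = (689/451)⁴ = (1.5277)⁴ = 5.447.

5.45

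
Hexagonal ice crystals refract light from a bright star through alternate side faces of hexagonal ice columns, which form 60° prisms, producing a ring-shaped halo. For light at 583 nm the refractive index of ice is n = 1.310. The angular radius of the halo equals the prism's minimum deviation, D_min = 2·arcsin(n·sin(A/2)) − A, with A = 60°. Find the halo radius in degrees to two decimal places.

n·sin(A/2) = 1.310 × sin 30° = 1.310 × 0.5000 = 0.6550.
D_min = 2·arcsin(0.6550) − 60° = 2 × 40.920° − 60° = 21.839°.

21.84°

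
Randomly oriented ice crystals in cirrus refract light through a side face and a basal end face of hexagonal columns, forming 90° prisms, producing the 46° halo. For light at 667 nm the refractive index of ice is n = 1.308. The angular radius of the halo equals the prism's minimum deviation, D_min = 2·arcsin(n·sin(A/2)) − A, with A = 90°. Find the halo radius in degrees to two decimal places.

45.31°

n·sin(A/2) = 1.308 × sin 45° = 1.308 × 0.7071 = 0.9249.
D_min = 2·arcsin(0.9249) − 90° = 2 × 67.653° − 90° = 45.305°.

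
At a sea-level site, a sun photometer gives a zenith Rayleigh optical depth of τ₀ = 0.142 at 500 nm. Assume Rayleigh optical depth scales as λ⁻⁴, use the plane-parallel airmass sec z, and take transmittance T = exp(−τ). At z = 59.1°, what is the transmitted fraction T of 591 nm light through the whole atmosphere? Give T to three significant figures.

sec 59.1° = 1.9473.
τ = 0.142 × (500/591)⁴ × 1.9473 = 0.142 × 0.5123 × 1.9473 = 0.1417.
T = exp(−0.1417) = 0.8679.

0.868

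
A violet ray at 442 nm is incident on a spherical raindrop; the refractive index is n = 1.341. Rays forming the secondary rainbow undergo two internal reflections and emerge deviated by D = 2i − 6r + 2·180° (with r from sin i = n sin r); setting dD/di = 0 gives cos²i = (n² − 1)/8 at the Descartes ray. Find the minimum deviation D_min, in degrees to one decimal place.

cos²i = (1.79828 − 1)/8 = 0.09979; i = arccos(0.31589) = 71.586°.
sin r = sin 71.586°/1.341 = 0.70753; r = 45.034°.
D_min = 2·71.586° − 6·45.034° + 360° = 232.966°.

233.0°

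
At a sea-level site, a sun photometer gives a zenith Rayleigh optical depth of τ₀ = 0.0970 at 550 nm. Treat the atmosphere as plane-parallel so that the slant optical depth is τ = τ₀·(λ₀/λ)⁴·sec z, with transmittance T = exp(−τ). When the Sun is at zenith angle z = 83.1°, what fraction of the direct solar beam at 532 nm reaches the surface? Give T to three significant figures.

sec 83.1° = 8.3238.
τ = 0.0970 × (550/532)⁴ × 8.3238 = 0.0970 × 1.1424 × 8.3238 = 0.9224.
T = exp(−0.9224) = 0.3976.

0.398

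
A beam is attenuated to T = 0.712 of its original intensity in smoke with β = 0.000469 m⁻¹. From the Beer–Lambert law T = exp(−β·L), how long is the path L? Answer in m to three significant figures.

724 m

Beer–Lambert: T = exp(−βL) ⇒ L = −ln(T)/β = −ln(0.712)/0.000469 = 0.3397/0.000469 = 724.3 m.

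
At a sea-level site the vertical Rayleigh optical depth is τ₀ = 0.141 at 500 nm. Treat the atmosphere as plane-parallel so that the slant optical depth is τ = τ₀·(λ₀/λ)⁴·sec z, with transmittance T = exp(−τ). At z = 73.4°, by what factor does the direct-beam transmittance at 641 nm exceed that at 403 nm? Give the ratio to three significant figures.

Airmass: sec 73.4° = 3.5003.
τ(641 nm) = 0.141 × (500/641)⁴ × 3.5003 = 0.141 × 0.3702 × 3.5003 = 0.1827.
τ(403 nm) = 0.141 × (500/403)⁴ × 3.5003 = 0.141 × 2.3695 × 3.5003 = 1.1695.
T(641)/T(403) = exp(τ_B − τ_A) = exp(0.9867) = 2.6825.

2.68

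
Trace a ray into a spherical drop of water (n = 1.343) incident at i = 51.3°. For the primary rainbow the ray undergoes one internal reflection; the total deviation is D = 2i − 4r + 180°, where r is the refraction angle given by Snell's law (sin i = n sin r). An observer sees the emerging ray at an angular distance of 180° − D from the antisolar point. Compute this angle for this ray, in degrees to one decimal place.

sin r = sin 51.3° / 1.343 = 0.7804/1.343 = 0.5811; r = 35.53°.
D = 2·51.3° − 4·35.53° + 180° = 102.60° − 142.11° + 180° = 140.49°.
Angle from antisolar point = 180° − D = 39.51°.

39.5°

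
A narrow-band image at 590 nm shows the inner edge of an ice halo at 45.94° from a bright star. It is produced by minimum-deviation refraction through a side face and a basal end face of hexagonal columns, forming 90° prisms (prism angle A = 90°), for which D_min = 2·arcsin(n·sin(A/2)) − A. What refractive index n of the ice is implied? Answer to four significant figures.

1.311

Rearranging: n = sin((D_min + A)/2) / sin(A/2).
(D_min + A)/2 = (45.94° + 90°)/2 = 67.970°.
n = sin 67.970° / sin 45° = 0.9270 / 0.7071 = 1.3110.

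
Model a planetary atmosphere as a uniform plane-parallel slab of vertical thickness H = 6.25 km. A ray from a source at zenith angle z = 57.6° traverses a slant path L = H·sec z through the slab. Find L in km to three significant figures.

11.7 km

sec z = 1/cos 57.6° = 1.8663.
L = 6.25 × 1.8663 = 11.664 km.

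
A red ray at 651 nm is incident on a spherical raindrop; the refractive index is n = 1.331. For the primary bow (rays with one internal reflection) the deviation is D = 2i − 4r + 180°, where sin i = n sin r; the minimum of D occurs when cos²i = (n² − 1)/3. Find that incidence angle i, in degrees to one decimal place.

cos²i = (1.331² − 1)/3 = (1.77156 − 1)/3 = 0.25719.
cos i = 0.50714, so i = 59.527°.

59.5°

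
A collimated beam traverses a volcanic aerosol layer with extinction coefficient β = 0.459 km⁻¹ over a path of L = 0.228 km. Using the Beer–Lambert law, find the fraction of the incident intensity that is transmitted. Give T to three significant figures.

τ = β·L = 0.459 × 0.228 = 0.1047.
T = exp(−0.1047) = 0.9006.

0.901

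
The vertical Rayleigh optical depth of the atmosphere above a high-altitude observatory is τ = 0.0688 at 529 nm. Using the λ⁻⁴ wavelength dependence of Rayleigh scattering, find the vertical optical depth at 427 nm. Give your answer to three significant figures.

0.162

τ(427 nm) = τ(529 nm) × (529/427)⁴ = 0.0688 × (1.2389)⁴ = 0.0688 × 2.3557 = 0.1621.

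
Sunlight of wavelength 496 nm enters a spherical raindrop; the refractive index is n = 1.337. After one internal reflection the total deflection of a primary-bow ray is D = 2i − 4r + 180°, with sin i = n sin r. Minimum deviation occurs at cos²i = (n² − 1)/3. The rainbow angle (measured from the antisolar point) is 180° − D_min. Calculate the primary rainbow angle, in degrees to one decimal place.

41.5°

cos²i = (1.78757 − 1)/3 = 0.26252; i = arccos(0.51237) = 59.178°.
sin r = sin 59.178°/1.337 = 0.64231; r = 39.964°.
D_min = 2·59.178° − 4·39.964° + 180° = 138.500°.
Rainbow angle = 180° − D_min = 41.500°.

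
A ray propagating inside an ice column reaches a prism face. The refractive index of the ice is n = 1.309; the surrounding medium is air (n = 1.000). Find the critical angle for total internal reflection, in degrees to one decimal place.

sin θ_c = n_air / n = 1.000 / 1.309 = 0.7639.
θ_c = arcsin(0.7639) = 49.81°.

49.8°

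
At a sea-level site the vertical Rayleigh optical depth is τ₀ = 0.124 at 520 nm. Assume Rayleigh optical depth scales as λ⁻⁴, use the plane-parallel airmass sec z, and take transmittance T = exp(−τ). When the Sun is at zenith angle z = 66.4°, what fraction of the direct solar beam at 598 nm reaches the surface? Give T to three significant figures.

0.838

sec 66.4° = 2.4978.
τ = 0.124 × (520/598)⁴ × 2.4978 = 0.124 × 0.5718 × 2.4978 = 0.1771.
T = exp(−0.1771) = 0.8377.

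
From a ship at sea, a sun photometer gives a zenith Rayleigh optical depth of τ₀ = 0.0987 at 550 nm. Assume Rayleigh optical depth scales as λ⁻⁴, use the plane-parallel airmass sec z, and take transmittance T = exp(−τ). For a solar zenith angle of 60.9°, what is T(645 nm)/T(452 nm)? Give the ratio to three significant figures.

Airmass: sec 60.9° = 2.0562.
τ(645 nm) = 0.0987 × (550/645)⁴ × 2.0562 = 0.0987 × 0.5287 × 2.0562 = 0.1073.
τ(452 nm) = 0.0987 × (550/452)⁴ × 2.0562 = 0.0987 × 2.1923 × 2.0562 = 0.4449.
T(645)/T(452) = exp(τ_B − τ_A) = exp(0.3376) = 1.4016.

1.40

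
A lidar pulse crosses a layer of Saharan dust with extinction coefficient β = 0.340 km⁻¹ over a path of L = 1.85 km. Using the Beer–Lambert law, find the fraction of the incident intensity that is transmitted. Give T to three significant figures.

0.533

τ = β·L = 0.340 × 1.85 = 0.6290.
T = exp(−0.6290) = 0.5331.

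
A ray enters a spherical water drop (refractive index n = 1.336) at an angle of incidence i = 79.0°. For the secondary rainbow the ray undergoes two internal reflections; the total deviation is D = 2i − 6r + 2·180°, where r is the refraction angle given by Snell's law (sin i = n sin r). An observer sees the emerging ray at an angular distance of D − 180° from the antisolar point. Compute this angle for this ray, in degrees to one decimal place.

sin r = sin 79.0° / 1.336 = 0.9816/1.336 = 0.7348; r = 47.29°.
D = 2·79.0° − 6·47.29° + 2·180° = 158.00° − 283.72° + 360° = 234.28°.
Angle from antisolar point = D − 180° = 54.28°.

54.3°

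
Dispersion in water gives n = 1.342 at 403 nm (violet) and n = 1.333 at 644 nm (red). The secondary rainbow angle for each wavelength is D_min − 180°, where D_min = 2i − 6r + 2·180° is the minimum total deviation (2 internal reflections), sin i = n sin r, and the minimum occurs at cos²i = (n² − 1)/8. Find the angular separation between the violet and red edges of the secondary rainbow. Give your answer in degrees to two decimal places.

At 403 nm (n = 1.342): cos²i = 0.10012 → i = 71.554°, r = 44.981°, D_min = 233.222°, rainbow angle = 53.222°.
At 644 nm (n = 1.333): cos²i = 0.09711 → i = 71.843°, r = 45.466°, D_min = 230.891°, rainbow angle = 50.891°.
Angular width = |53.222° − 50.891°| = 2.331°.

2.33°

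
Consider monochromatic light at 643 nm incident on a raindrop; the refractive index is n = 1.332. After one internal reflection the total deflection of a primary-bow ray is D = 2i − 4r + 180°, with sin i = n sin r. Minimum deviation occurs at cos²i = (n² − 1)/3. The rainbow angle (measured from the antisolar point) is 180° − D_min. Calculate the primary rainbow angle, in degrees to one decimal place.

cos²i = (1.77422 − 1)/3 = 0.25807; i = arccos(0.50801) = 59.469°.
sin r = sin 59.469°/1.332 = 0.64666; r = 40.290°.
D_min = 2·59.469° − 4·40.290° + 180° = 137.776°.
Rainbow angle = 180° − D_min = 42.224°.

42.2°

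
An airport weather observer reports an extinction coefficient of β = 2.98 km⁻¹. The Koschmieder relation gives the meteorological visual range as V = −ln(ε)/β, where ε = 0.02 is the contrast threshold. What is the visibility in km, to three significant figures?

1.31 km

V = −ln(0.02) / 2.98 = 3.912 / 2.98 = 1.3128 km.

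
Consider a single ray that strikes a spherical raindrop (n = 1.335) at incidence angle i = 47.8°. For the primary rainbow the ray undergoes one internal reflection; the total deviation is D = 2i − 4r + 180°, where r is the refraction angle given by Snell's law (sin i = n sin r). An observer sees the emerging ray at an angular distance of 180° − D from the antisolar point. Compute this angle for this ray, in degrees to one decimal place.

39.2°

sin r = sin 47.8° / 1.335 = 0.7408/1.335 = 0.5549; r = 33.70°.
D = 2·47.8° − 4·33.70° + 180° = 95.60° − 134.82° + 180° = 140.78°.
Angle from antisolar point = 180° − D = 39.22°.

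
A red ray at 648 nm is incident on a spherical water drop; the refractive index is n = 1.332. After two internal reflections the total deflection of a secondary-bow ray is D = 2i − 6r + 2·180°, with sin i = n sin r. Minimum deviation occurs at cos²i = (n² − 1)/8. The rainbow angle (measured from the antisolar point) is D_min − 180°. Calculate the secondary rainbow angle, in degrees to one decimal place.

cos²i = (1.77422 − 1)/8 = 0.09678; i = arccos(0.31109) = 71.875°.
sin r = sin 71.875°/1.332 = 0.71350; r = 45.520°.
D_min = 2·71.875° − 6·45.520° + 360° = 230.628°.
Rainbow angle = D_min − 180° = 50.628°.

50.6°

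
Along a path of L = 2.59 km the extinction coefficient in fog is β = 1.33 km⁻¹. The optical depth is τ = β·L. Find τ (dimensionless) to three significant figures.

τ = β·L = 1.33 × 2.59 = 3.4447.

3.44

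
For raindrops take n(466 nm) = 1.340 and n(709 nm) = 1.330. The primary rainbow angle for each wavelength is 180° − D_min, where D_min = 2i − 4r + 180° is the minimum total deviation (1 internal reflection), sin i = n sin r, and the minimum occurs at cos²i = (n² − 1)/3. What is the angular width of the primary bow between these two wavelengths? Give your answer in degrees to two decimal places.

1.45°

At 466 nm (n = 1.340): cos²i = 0.26520 → i = 59.004°, r = 39.770°, D_min = 138.929°, rainbow angle = 41.071°.
At 709 nm (n = 1.330): cos²i = 0.25630 → i = 59.585°, r = 40.422°, D_min = 137.484°, rainbow angle = 42.516°.
Angular width = |41.071° − 42.516°| = 1.445°.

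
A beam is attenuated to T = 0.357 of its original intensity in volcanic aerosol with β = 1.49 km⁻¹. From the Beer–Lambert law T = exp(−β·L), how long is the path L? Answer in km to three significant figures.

Beer–Lambert: T = exp(−βL) ⇒ L = −ln(T)/β = −ln(0.357)/1.49 = 1.0300/1.49 = 0.6913 km.

0.691 km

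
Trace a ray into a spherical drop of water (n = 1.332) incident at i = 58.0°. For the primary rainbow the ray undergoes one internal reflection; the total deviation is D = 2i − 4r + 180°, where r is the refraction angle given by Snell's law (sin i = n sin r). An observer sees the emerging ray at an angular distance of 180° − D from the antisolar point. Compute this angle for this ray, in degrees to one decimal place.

42.2°

sin r = sin 58.0° / 1.332 = 0.8480/1.332 = 0.6367; r = 39.54°.
D = 2·58.0° − 4·39.54° + 180° = 116.00° − 158.18° + 180° = 137.82°.
Angle from antisolar point = 180° − D = 42.18°.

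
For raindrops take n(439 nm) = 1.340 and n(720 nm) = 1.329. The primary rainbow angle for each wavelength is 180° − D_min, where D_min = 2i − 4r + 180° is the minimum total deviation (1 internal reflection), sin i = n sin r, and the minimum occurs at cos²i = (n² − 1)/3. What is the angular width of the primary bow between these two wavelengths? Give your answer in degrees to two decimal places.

1.59°

At 439 nm (n = 1.340): cos²i = 0.26520 → i = 59.004°, r = 39.770°, D_min = 138.929°, rainbow angle = 41.071°.
At 720 nm (n = 1.329): cos²i = 0.25541 → i = 59.643°, r = 40.487°, D_min = 137.337°, rainbow angle = 42.663°.
Angular width = |41.071° − 42.663°| = 1.592°.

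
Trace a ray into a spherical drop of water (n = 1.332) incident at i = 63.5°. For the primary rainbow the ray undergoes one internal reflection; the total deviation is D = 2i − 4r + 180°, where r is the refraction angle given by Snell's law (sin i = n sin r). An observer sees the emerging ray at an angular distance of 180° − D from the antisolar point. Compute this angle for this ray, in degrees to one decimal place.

41.8°

sin r = sin 63.5° / 1.332 = 0.8949/1.332 = 0.6719; r = 42.21°.
D = 2·63.5° − 4·42.21° + 180° = 127.00° − 168.85° + 180° = 138.15°.
Angle from antisolar point = 180° − D = 41.85°.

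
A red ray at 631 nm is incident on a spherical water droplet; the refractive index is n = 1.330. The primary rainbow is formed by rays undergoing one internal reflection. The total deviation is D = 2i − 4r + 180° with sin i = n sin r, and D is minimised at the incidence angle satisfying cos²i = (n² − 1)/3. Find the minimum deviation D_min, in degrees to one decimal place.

cos²i = (1.76890 − 1)/3 = 0.25630; i = arccos(0.50626) = 59.585°.
sin r = sin 59.585°/1.330 = 0.64841; r = 40.422°.
D_min = 2·59.585° − 4·40.422° + 180° = 137.484°.

137.5°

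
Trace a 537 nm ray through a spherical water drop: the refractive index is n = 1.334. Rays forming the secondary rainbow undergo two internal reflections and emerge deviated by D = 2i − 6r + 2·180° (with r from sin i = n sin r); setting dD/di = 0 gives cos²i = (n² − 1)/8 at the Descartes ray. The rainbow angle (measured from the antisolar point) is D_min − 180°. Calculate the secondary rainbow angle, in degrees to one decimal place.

51.2°

cos²i = (1.77956 − 1)/8 = 0.09744; i = arccos(0.31216) = 71.810°.
sin r = sin 71.810°/1.334 = 0.71217; r = 45.411°.
D_min = 2·71.810° − 6·45.411° + 360° = 231.153°.
Rainbow angle = D_min − 180° = 51.153°.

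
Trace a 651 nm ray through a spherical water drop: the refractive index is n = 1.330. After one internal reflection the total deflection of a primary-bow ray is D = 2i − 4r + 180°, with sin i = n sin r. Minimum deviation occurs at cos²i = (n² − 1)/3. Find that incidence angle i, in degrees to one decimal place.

59.6°

cos²i = (1.330² − 1)/3 = (1.76890 − 1)/3 = 0.25630.
cos i = 0.50626, so i = 59.585°.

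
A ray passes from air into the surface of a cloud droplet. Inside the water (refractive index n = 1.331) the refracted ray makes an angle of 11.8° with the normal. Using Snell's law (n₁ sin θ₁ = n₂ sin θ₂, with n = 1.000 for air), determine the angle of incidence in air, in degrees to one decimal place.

15.8°

Snell: sin θ_i = n · sin θ_r = 1.331 × sin 11.8° = 1.331 × 0.2045 = 0.2722.
θ_i = arcsin(0.2722) = 15.79°.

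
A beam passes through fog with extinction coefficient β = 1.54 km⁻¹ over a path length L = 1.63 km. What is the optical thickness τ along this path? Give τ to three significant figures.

2.51

τ = β·L = 1.54 × 1.63 = 2.5102.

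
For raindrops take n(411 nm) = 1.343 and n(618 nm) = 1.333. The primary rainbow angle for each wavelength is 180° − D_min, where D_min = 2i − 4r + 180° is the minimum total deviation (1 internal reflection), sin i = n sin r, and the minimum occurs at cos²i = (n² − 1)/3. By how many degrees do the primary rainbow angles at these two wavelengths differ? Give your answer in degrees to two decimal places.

1.43°

At 411 nm (n = 1.343): cos²i = 0.26788 → i = 58.830°, r = 39.577°, D_min = 139.354°, rainbow angle = 40.646°.
At 618 nm (n = 1.333): cos²i = 0.25896 → i = 59.410°, r = 40.225°, D_min = 137.922°, rainbow angle = 42.078°.
Angular width = |40.646° − 42.078°| = 1.432°.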